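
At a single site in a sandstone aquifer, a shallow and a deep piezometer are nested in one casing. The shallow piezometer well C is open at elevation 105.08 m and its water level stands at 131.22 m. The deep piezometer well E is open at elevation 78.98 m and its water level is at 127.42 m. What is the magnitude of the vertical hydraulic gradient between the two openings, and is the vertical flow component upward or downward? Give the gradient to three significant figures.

|i_v| ≈ 0.146; vertical flow is downward

Total head at well C: h = 131.22 m (water level in the standpipe).
Total head at well E: h = 127.42 m.
Δh = h(well C) − h(well E) = 131.22 − 127.42 = 3.80 m.
Vertical separation Δz = 105.08 − 78.98 = 26.10 m.
|i_v| = |Δh| / Δz = 3.80 / 26.10 = 0.146.
Head is higher in the shallow piezometer, so vertical flow is downward (recharge condition).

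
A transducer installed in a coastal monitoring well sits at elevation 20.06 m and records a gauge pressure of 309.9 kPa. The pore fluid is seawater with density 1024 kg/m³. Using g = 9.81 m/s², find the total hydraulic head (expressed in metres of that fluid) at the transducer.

ψ = P/(ρg) = 309.9×1000 / (1024 × 9.81) = 30.85 m.
h = z + ψ = 20.06 + 30.85 = 50.91 m.

h ≈ 50.91 m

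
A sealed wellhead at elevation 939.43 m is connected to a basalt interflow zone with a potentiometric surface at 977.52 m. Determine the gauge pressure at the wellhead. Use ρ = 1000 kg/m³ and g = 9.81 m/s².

Head above the cap: Δh = 977.52 − 939.43 = 38.09 m.
P = ρgΔh = 1000 × 9.81 × 38.09 = 373663 Pa ≈ 374 kPa.

P ≈ 374 kPa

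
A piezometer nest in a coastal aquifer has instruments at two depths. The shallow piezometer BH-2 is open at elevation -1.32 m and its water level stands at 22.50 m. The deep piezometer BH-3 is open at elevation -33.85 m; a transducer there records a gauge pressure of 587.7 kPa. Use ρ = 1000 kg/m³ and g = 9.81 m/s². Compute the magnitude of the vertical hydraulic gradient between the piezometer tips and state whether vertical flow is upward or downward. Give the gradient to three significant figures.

Total head at BH-2: h = 22.50 m (water level in the standpipe).
Pressure head at BH-3: ψ = P/(ρg) = 587.7×1000 / (1000 × 9.81) = 59.91 m.
Total head at BH-3: h = z + ψ = -33.85 + 59.91 = 26.06 m.
Δh = h(BH-2) − h(BH-3) = 22.50 − 26.06 = -3.56 m.
Vertical separation Δz = -1.32 − (-33.85) = 32.53 m.
|i_v| = |Δh| / Δz = 3.56 / 32.53 = 0.109.
Head is higher in the deep piezometer, so vertical flow is upward (discharge condition).

|i_v| ≈ 0.109; vertical flow is upward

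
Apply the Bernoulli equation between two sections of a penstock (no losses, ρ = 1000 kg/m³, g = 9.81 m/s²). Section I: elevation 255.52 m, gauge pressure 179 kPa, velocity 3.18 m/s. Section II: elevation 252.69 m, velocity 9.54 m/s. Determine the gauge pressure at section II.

Pressure head at I: ψ₁ = P₁/(ρg) = 179×1000 / (1000 × 9.81) = 18.25 m.
Velocity heads: v₁²/2g = 3.18²/19.62 = 0.515 m; v₂²/2g = 9.54²/19.62 = 4.639 m.
Total head H = z₁ + ψ₁ + v₁²/2g = 255.52 + 18.25 + 0.515 = 274.28 m.
ψ₂ = H − z₂ − v₂²/2g = 274.28 − 252.69 − 4.639 = 16.95 m.
P₂ = ρgψ₂ = 1000 × 9.81 × 16.95 ≈ 166 kPa.

P₂ ≈ 166 kPa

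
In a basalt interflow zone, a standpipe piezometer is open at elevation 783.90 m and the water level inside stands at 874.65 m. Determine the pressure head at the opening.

Total head h = 874.65 m (the water-surface elevation in the piezometer).
Pressure head ψ = h − z = 874.65 − 783.90 = 90.75 m.

ψ ≈ 90.75 m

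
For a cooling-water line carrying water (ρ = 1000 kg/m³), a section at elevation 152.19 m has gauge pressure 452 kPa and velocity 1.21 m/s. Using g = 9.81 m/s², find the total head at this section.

Pressure head ψ = P/(ρg) = 452×1000 / (1000 × 9.81) = 46.08 m.
Velocity head = v²/(2g) = 1.21² / (2 × 9.81) = 0.075 m.
h = z + ψ + v²/(2g) = 152.19 + 46.08 + 0.075 = 198.34 m.

h ≈ 198.34 m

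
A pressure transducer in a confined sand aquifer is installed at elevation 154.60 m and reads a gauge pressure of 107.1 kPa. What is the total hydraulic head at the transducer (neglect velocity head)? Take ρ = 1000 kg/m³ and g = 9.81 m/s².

h ≈ 165.52 m

ψ = P/(ρg) = 107.1×1000 / (1000 × 9.81) = 10.92 m.
h = z + ψ = 154.60 + 10.92 = 165.52 m.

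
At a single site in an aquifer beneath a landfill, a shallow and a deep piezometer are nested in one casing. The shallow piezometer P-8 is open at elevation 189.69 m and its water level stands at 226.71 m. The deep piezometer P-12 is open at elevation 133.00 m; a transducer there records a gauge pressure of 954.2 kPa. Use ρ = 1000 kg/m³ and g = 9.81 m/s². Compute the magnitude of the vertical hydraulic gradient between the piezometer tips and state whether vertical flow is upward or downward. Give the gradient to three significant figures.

|i_v| ≈ 0.0628; vertical flow is upward

Total head at P-8: h = 226.71 m (water level in the standpipe).
Pressure head at P-12: ψ = P/(ρg) = 954.2×1000 / (1000 × 9.81) = 97.27 m.
Total head at P-12: h = z + ψ = 133.00 + 97.27 = 230.27 m.
Δh = h(P-8) − h(P-12) = 226.71 − 230.27 = -3.56 m.
Vertical separation Δz = 189.69 − 133.00 = 56.69 m.
|i_v| = |Δh| / Δz = 3.56 / 56.69 = 0.0628.
Head is higher in the deep piezometer, so vertical flow is upward (discharge condition).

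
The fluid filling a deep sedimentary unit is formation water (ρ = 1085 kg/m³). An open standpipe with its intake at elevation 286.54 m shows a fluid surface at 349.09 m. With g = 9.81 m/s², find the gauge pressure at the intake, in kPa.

Pressure head ψ = h − z = 349.09 − 286.54 = 62.55 m.
P = ρgψ = 1085 × 9.81 × 62.55 = 665773 Pa ≈ 666 kPa.

P ≈ 666 kPa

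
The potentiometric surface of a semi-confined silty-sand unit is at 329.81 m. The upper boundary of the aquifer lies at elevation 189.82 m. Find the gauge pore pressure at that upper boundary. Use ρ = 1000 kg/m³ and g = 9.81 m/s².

P ≈ 1370 kPa

Pressure head at the aquifer top: ψ = h − z = 329.81 − 189.82 = 139.99 m.
P = ρgψ = 1000 × 9.81 × 139.99 = 1373302 Pa ≈ 1370 kPa.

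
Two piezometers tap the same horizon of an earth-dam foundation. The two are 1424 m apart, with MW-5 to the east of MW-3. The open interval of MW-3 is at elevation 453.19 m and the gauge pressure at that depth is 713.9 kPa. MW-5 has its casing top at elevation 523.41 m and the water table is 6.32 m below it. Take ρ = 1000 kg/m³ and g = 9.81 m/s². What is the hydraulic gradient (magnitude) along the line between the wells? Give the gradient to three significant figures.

i ≈ 0.00623

Pressure head at MW-3: ψ = P/(ρg) = 713.9×1000 / (1000 × 9.81) = 72.77 m.
Total head at MW-3: h = z + ψ = 453.19 + 72.77 = 525.96 m.
Total head at MW-5: h = 523.41 − 6.32 = 517.09 m.
Head difference: h(MW-3) − h(MW-5) = 525.96 − 517.09 = 8.87 m.
Hydraulic gradient: i = |Δh| / L = 8.87 / 1424 = 0.00623.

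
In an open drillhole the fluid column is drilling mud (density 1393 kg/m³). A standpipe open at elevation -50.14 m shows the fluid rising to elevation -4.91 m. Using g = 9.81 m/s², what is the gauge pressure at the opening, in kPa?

Pressure head ψ = h − z = -4.91 − (-50.14) = 45.23 m.
P = ρgψ = 1393 × 9.81 × 45.23 = 618083 Pa ≈ 618 kPa.

P ≈ 618 kPa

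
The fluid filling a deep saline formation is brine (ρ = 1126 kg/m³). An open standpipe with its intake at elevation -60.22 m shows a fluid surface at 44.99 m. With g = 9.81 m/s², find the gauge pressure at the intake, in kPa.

P ≈ 1160 kPa

Pressure head ψ = h − z = 44.99 − (-60.22) = 105.21 m.
P = ρgψ = 1126 × 9.81 × 105.21 = 1162156 Pa ≈ 1160 kPa.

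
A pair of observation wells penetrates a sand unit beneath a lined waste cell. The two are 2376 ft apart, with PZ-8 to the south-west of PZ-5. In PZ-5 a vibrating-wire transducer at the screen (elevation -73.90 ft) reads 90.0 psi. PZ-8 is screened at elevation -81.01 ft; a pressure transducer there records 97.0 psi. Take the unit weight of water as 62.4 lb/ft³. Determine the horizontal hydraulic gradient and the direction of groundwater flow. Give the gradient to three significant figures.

Pressure head at PZ-5: ψ = 144·P/γ = 144 × 90.0 / 62.4 = 207.69 ft.
Total head at PZ-5: h = z + ψ = -73.90 + 207.69 = 133.79 ft.
Pressure head at PZ-8: ψ = 144·P/γ = 144 × 97.0 / 62.4 = 223.85 ft.
Total head at PZ-8: h = z + ψ = -81.01 + 223.85 = 142.84 ft.
Head difference: h(PZ-5) − h(PZ-8) = 133.79 − 142.84 = -9.05 ft.
Hydraulic gradient: i = |Δh| / L = 9.05 / 2376 = 0.00381.
Flow is from higher to lower head: from PZ-8 toward PZ-5, i.e. toward the north-east.

i ≈ 0.00381; groundwater flows toward the north-east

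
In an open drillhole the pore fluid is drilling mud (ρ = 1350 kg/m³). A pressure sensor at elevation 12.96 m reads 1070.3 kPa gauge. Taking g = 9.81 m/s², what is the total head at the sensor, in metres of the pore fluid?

h ≈ 93.78 m

ψ = P/(ρg) = 1070.3×1000 / (1350 × 9.81) = 80.82 m.
h = z + ψ = 12.96 + 80.82 = 93.78 m.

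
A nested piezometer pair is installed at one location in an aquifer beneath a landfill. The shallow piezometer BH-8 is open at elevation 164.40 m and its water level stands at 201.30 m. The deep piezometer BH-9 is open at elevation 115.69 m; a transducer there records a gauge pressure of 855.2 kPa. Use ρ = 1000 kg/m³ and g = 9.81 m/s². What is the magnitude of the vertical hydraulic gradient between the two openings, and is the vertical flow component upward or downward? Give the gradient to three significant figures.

Total head at BH-8: h = 201.30 m (water level in the standpipe).
Pressure head at BH-9: ψ = P/(ρg) = 855.2×1000 / (1000 × 9.81) = 87.18 m.
Total head at BH-9: h = z + ψ = 115.69 + 87.18 = 202.87 m.
Δh = h(BH-8) − h(BH-9) = 201.30 − 202.87 = -1.57 m.
Vertical separation Δz = 164.40 − 115.69 = 48.71 m.
|i_v| = |Δh| / Δz = 1.57 / 48.71 = 0.0322.
Head is higher in the deep piezometer, so vertical flow is upward (discharge condition).

|i_v| ≈ 0.0322; vertical flow is upward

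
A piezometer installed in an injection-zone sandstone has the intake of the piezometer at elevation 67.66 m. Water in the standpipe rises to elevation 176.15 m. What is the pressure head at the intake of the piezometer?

Total head h = 176.15 m (the water-surface elevation in the piezometer).
Pressure head ψ = h − z = 176.15 − 67.66 = 108.49 m.

ψ ≈ 108.49 m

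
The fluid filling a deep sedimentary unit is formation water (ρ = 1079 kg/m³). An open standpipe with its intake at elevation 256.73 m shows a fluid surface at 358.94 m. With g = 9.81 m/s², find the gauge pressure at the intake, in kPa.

P ≈ 1080 kPa

Pressure head ψ = h − z = 358.94 − 256.73 = 102.21 m.
P = ρgψ = 1079 × 9.81 × 102.21 = 1081892 Pa ≈ 1080 kPa.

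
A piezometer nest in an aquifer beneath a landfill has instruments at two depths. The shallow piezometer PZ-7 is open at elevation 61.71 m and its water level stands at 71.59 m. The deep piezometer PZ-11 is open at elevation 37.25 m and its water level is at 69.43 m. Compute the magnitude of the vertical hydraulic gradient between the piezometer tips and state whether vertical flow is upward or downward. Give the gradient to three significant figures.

Total head at PZ-7: h = 71.59 m (water level in the standpipe).
Total head at PZ-11: h = 69.43 m.
Δh = h(PZ-7) − h(PZ-11) = 71.59 − 69.43 = 2.16 m.
Vertical separation Δz = 61.71 − 37.25 = 24.46 m.
|i_v| = |Δh| / Δz = 2.16 / 24.46 = 0.0883.
Head is higher in the shallow piezometer, so vertical flow is downward (recharge condition).

|i_v| ≈ 0.0883; vertical flow is downward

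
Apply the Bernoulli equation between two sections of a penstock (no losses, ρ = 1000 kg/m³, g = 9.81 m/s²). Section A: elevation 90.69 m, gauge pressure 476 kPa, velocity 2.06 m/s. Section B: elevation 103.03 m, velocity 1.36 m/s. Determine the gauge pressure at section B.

P₂ ≈ 356 kPa

Pressure head at A: ψ₁ = P₁/(ρg) = 476×1000 / (1000 × 9.81) = 48.52 m.
Velocity heads: v₁²/2g = 2.06²/19.62 = 0.216 m; v₂²/2g = 1.36²/19.62 = 0.094 m.
Total head H = z₁ + ψ₁ + v₁²/2g = 90.69 + 48.52 + 0.216 = 139.43 m.
ψ₂ = H − z₂ − v₂²/2g = 139.43 − 103.03 − 0.094 = 36.31 m.
P₂ = ρgψ₂ = 1000 × 9.81 × 36.31 ≈ 356 kPa.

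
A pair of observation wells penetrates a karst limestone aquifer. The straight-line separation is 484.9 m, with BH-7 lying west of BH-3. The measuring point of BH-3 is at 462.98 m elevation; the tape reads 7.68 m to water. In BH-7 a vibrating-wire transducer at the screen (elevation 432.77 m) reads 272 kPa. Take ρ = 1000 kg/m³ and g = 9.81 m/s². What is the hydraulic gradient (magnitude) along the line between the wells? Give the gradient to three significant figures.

i ≈ 0.0107

Total head at BH-3: h = 462.98 − 7.68 = 455.30 m.
Pressure head at BH-7: ψ = P/(ρg) = 272×1000 / (1000 × 9.81) = 27.73 m.
Total head at BH-7: h = z + ψ = 432.77 + 27.73 = 460.50 m.
Head difference: h(BH-3) − h(BH-7) = 455.30 − 460.50 = -5.20 m.
Hydraulic gradient: i = |Δh| / L = 5.20 / 484.9 = 0.0107.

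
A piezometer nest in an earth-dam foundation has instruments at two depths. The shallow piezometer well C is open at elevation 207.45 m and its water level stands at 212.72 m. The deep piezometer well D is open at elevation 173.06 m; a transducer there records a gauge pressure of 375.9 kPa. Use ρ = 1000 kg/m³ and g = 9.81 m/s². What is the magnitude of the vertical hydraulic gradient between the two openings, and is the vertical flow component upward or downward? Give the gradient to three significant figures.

Total head at well C: h = 212.72 m (water level in the standpipe).
Pressure head at well D: ψ = P/(ρg) = 375.9×1000 / (1000 × 9.81) = 38.32 m.
Total head at well D: h = z + ψ = 173.06 + 38.32 = 211.38 m.
Δh = h(well C) − h(well D) = 212.72 − 211.38 = 1.34 m.
Vertical separation Δz = 207.45 − 173.06 = 34.39 m.
|i_v| = |Δh| / Δz = 1.34 / 34.39 = 0.0390.
Head is higher in the shallow piezometer, so vertical flow is downward (recharge condition).

|i_v| ≈ 0.0390; vertical flow is downward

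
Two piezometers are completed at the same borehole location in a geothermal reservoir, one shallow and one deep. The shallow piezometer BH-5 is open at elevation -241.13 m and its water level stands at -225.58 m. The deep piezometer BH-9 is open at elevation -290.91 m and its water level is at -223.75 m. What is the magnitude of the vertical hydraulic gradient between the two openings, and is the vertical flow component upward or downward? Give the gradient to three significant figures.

Total head at BH-5: h = -225.58 m (water level in the standpipe).
Total head at BH-9: h = -223.75 m.
Δh = h(BH-5) − h(BH-9) = -225.58 − (-223.75) = -1.83 m.
Vertical separation Δz = -241.13 − (-290.91) = 49.78 m.
|i_v| = |Δh| / Δz = 1.83 / 49.78 = 0.0368.
Head is higher in the deep piezometer, so vertical flow is upward (discharge condition).

|i_v| ≈ 0.0368; vertical flow is upward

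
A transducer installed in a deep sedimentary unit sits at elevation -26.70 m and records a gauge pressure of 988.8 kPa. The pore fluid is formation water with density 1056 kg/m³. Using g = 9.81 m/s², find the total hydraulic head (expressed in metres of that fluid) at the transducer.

ψ = P/(ρg) = 988.8×1000 / (1056 × 9.81) = 95.45 m.
h = z + ψ = -26.70 + 95.45 = 68.75 m.

h ≈ 68.75 m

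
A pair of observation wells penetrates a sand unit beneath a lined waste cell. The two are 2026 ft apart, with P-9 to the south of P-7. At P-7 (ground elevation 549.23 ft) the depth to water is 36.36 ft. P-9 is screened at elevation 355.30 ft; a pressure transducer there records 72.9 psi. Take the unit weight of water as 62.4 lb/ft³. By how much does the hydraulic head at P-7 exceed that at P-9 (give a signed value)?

Total head at P-7: h = 549.23 − 36.36 = 512.87 ft.
Pressure head at P-9: ψ = 144·P/γ = 144 × 72.9 / 62.4 = 168.23 ft.
Total head at P-9: h = z + ψ = 355.30 + 168.23 = 523.53 ft.
Head difference: h(P-7) − h(P-9) = 512.87 − 523.53 = -10.66 ft.

Δh ≈ -10.66 ft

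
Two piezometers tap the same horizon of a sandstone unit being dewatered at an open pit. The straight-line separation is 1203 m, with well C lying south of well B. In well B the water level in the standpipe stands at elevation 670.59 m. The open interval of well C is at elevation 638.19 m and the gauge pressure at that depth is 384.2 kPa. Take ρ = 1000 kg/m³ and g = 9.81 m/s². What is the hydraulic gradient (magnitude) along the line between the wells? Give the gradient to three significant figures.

i ≈ 0.00562

Total head at well B: h = 670.59 m (water level in the piezometer is the total head).
Pressure head at well C: ψ = P/(ρg) = 384.2×1000 / (1000 × 9.81) = 39.16 m.
Total head at well C: h = z + ψ = 638.19 + 39.16 = 677.35 m.
Head difference: h(well B) − h(well C) = 670.59 − 677.35 = -6.76 m.
Hydraulic gradient: i = |Δh| / L = 6.76 / 1203 = 0.00562.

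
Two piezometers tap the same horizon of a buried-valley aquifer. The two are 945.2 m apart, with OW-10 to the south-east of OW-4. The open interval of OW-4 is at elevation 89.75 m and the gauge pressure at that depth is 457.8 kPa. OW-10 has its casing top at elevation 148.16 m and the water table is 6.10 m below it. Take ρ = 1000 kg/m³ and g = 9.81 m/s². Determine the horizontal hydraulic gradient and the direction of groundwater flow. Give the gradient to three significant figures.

i ≈ 0.00597; groundwater flows toward the north-west

Pressure head at OW-4: ψ = P/(ρg) = 457.8×1000 / (1000 × 9.81) = 46.67 m.
Total head at OW-4: h = z + ψ = 89.75 + 46.67 = 136.42 m.
Total head at OW-10: h = 148.16 − 6.10 = 142.06 m.
Head difference: h(OW-4) − h(OW-10) = 136.42 − 142.06 = -5.64 m.
Hydraulic gradient: i = |Δh| / L = 5.64 / 945.2 = 0.00597.
Flow is from higher to lower head: from OW-10 toward OW-4, i.e. toward the north-west.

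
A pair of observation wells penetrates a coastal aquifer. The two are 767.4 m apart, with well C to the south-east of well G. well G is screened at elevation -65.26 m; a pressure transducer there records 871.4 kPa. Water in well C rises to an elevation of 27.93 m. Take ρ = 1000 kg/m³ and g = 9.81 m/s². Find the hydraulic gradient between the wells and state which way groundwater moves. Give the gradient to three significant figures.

Pressure head at well G: ψ = P/(ρg) = 871.4×1000 / (1000 × 9.81) = 88.83 m.
Total head at well G: h = z + ψ = -65.26 + 88.83 = 23.57 m.
Total head at well C: h = 27.93 m (water level in the piezometer is the total head).
Head difference: h(well G) − h(well C) = 23.57 − 27.93 = -4.36 m.
Hydraulic gradient: i = |Δh| / L = 4.36 / 767.4 = 0.00568.
Flow is from higher to lower head: from well C toward well G, i.e. toward the north-west.

i ≈ 0.00568; groundwater flows toward the north-west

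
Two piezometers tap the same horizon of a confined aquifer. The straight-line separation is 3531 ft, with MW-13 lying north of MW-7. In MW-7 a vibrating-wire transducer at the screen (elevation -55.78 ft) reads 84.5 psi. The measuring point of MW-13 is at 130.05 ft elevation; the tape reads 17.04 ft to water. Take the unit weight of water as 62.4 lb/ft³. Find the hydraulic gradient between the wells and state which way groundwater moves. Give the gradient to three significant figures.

i ≈ 0.00742; groundwater flows toward the north

Pressure head at MW-7: ψ = 144·P/γ = 144 × 84.5 / 62.4 = 195.00 ft.
Total head at MW-7: h = z + ψ = -55.78 + 195.00 = 139.22 ft.
Total head at MW-13: h = 130.05 − 17.04 = 113.01 ft.
Head difference: h(MW-7) − h(MW-13) = 139.22 − 113.01 = 26.21 ft.
Hydraulic gradient: i = |Δh| / L = 26.21 / 3531 = 0.00742.
Flow is from higher to lower head: from MW-7 toward MW-13, i.e. toward the north.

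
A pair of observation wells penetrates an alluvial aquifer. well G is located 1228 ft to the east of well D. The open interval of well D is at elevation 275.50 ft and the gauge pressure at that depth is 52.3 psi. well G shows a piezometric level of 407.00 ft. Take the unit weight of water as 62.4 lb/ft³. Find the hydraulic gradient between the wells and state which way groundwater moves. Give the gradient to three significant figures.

Pressure head at well D: ψ = 144·P/γ = 144 × 52.3 / 62.4 = 120.69 ft.
Total head at well D: h = z + ψ = 275.50 + 120.69 = 396.19 ft.
Total head at well G: h = 407.00 ft (water level in the piezometer is the total head).
Head difference: h(well D) − h(well G) = 396.19 − 407.00 = -10.81 ft.
Hydraulic gradient: i = |Δh| / L = 10.81 / 1228 = 0.00880.
Flow is from higher to lower head: from well G toward well D, i.e. toward the west.

i ≈ 0.00880; groundwater flows toward the west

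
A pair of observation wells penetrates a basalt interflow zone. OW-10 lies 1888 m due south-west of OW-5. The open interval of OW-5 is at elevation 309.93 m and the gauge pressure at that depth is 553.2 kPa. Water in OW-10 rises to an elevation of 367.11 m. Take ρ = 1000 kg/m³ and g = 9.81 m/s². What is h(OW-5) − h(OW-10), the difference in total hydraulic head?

Pressure head at OW-5: ψ = P/(ρg) = 553.2×1000 / (1000 × 9.81) = 56.39 m.
Total head at OW-5: h = z + ψ = 309.93 + 56.39 = 366.32 m.
Total head at OW-10: h = 367.11 m (water level in the piezometer is the total head).
Head difference: h(OW-5) − h(OW-10) = 366.32 − 367.11 = -0.79 m.

Δh ≈ -0.79 m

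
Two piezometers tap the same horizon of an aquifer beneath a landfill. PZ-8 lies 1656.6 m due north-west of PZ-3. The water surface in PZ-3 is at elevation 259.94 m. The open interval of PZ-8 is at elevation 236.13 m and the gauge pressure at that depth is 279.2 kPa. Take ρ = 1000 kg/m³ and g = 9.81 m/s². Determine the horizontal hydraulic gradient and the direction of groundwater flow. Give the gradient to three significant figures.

i ≈ 0.00281; groundwater flows toward the south-east

Total head at PZ-3: h = 259.94 m (water level in the piezometer is the total head).
Pressure head at PZ-8: ψ = P/(ρg) = 279.2×1000 / (1000 × 9.81) = 28.46 m.
Total head at PZ-8: h = z + ψ = 236.13 + 28.46 = 264.59 m.
Head difference: h(PZ-3) − h(PZ-8) = 259.94 − 264.59 = -4.65 m.
Hydraulic gradient: i = |Δh| / L = 4.65 / 1656.6 = 0.00281.
Flow is from higher to lower head: from PZ-8 toward PZ-3, i.e. toward the south-east.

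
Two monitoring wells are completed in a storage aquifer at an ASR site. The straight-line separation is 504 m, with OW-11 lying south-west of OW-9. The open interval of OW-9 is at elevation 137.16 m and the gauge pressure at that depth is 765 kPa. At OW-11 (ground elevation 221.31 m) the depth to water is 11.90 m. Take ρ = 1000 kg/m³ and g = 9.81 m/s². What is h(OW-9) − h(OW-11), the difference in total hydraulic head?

Pressure head at OW-9: ψ = P/(ρg) = 765×1000 / (1000 × 9.81) = 77.98 m.
Total head at OW-9: h = z + ψ = 137.16 + 77.98 = 215.14 m.
Total head at OW-11: h = 221.31 − 11.90 = 209.41 m.
Head difference: h(OW-9) − h(OW-11) = 215.14 − 209.41 = 5.73 m.

Δh ≈ 5.73 m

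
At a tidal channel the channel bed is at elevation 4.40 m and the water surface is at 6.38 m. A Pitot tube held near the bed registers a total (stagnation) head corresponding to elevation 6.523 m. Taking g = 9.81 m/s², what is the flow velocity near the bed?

v ≈ 1.68 m/s

Near the bed, under hydrostatic conditions, the piezometric head (z + ψ) equals the free-surface elevation, 6.38 m.
Velocity head = total − piezometric = 6.523 − 6.38 = 0.143 m.
v = √(2g·h_v) = √(2 × 9.81 × 0.143) = 1.68 m/s.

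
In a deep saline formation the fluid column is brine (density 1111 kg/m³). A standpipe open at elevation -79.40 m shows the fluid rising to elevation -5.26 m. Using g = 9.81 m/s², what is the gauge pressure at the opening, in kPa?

Pressure head ψ = h − z = -5.26 − (-79.40) = 74.14 m.
P = ρgψ = 1111 × 9.81 × 74.14 = 808045 Pa ≈ 808 kPa.

P ≈ 808 kPa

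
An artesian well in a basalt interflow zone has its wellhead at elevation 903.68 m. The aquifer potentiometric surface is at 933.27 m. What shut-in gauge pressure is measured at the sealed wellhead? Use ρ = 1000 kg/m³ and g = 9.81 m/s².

Head above the cap: Δh = 933.27 − 903.68 = 29.59 m.
P = ρgΔh = 1000 × 9.81 × 29.59 = 290278 Pa ≈ 290 kPa.

P ≈ 290 kPa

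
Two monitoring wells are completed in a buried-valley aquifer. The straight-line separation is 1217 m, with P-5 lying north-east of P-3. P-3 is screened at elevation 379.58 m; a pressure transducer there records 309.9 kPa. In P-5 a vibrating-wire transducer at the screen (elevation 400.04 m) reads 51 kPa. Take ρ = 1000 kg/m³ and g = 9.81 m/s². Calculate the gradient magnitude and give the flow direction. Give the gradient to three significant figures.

i ≈ 0.00487; groundwater flows toward the north-east

Pressure head at P-3: ψ = P/(ρg) = 309.9×1000 / (1000 × 9.81) = 31.59 m.
Total head at P-3: h = z + ψ = 379.58 + 31.59 = 411.17 m.
Pressure head at P-5: ψ = P/(ρg) = 51×1000 / (1000 × 9.81) = 5.20 m.
Total head at P-5: h = z + ψ = 400.04 + 5.20 = 405.24 m.
Head difference: h(P-3) − h(P-5) = 411.17 − 405.24 = 5.93 m.
Hydraulic gradient: i = |Δh| / L = 5.93 / 1217 = 0.00487.
Flow is from higher to lower head: from P-3 toward P-5, i.e. toward the north-east.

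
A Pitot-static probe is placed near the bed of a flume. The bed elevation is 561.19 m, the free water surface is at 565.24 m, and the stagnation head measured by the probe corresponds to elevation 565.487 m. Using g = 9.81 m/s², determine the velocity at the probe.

v ≈ 2.20 m/s

Near the bed, under hydrostatic conditions, the piezometric head (z + ψ) equals the free-surface elevation, 565.24 m.
Velocity head = total − piezometric = 565.487 − 565.24 = 0.247 m.
v = √(2g·h_v) = √(2 × 9.81 × 0.247) = 2.20 m/s.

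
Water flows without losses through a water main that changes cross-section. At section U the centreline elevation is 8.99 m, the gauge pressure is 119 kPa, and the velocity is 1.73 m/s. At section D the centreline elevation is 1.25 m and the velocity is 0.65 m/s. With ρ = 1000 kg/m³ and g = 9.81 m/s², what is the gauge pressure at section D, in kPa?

P₂ ≈ 196 kPa

Pressure head at U: ψ₁ = P₁/(ρg) = 119×1000 / (1000 × 9.81) = 12.13 m.
Velocity heads: v₁²/2g = 1.73²/19.62 = 0.153 m; v₂²/2g = 0.65²/19.62 = 0.022 m.
Total head H = z₁ + ψ₁ + v₁²/2g = 8.99 + 12.13 + 0.153 = 21.27 m.
ψ₂ = H − z₂ − v₂²/2g = 21.27 − 1.25 − 0.022 = 20.00 m.
P₂ = ρgψ₂ = 1000 × 9.81 × 20.00 ≈ 196 kPa.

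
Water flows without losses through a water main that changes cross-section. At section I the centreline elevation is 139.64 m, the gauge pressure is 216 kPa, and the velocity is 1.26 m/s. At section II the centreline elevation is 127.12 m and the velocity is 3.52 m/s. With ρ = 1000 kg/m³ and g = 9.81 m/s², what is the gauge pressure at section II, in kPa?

Pressure head at I: ψ₁ = P₁/(ρg) = 216×1000 / (1000 × 9.81) = 22.02 m.
Velocity heads: v₁²/2g = 1.26²/19.62 = 0.081 m; v₂²/2g = 3.52²/19.62 = 0.632 m.
Total head H = z₁ + ψ₁ + v₁²/2g = 139.64 + 22.02 + 0.081 = 161.74 m.
ψ₂ = H − z₂ − v₂²/2g = 161.74 − 127.12 − 0.632 = 33.99 m.
P₂ = ρgψ₂ = 1000 × 9.81 × 33.99 ≈ 333 kPa.

P₂ ≈ 333 kPa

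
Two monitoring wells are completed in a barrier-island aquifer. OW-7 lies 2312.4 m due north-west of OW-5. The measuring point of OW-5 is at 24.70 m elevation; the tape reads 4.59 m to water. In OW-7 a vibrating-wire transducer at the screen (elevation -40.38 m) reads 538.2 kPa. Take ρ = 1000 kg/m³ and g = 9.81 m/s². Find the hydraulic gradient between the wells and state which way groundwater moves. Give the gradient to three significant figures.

Total head at OW-5: h = 24.70 − 4.59 = 20.11 m.
Pressure head at OW-7: ψ = P/(ρg) = 538.2×1000 / (1000 × 9.81) = 54.86 m.
Total head at OW-7: h = z + ψ = -40.38 + 54.86 = 14.48 m.
Head difference: h(OW-5) − h(OW-7) = 20.11 − 14.48 = 5.63 m.
Hydraulic gradient: i = |Δh| / L = 5.63 / 2312.4 = 0.00243.
Flow is from higher to lower head: from OW-5 toward OW-7, i.e. toward the north-west.

i ≈ 0.00243; groundwater flows toward the north-west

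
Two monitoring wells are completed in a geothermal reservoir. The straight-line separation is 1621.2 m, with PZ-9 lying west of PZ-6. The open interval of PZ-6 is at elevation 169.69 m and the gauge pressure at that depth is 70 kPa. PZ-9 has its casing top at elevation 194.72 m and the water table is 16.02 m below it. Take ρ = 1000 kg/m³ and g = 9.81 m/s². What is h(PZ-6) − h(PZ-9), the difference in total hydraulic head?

Δh ≈ -1.87 m

Pressure head at PZ-6: ψ = P/(ρg) = 70×1000 / (1000 × 9.81) = 7.14 m.
Total head at PZ-6: h = z + ψ = 169.69 + 7.14 = 176.83 m.
Total head at PZ-9: h = 194.72 − 16.02 = 178.70 m.
Head difference: h(PZ-6) − h(PZ-9) = 176.83 − 178.70 = -1.87 m.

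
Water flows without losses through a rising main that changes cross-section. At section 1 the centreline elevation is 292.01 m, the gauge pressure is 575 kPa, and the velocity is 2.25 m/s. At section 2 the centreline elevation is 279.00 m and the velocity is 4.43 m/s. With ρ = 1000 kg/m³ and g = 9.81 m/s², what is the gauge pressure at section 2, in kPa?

Pressure head at 1: ψ₁ = P₁/(ρg) = 575×1000 / (1000 × 9.81) = 58.61 m.
Velocity heads: v₁²/2g = 2.25²/19.62 = 0.258 m; v₂²/2g = 4.43²/19.62 = 1.000 m.
Total head H = z₁ + ψ₁ + v₁²/2g = 292.01 + 58.61 + 0.258 = 350.88 m.
ψ₂ = H − z₂ − v₂²/2g = 350.88 − 279.00 − 1.000 = 70.88 m.
P₂ = ρgψ₂ = 1000 × 9.81 × 70.88 ≈ 695 kPa.

P₂ ≈ 695 kPa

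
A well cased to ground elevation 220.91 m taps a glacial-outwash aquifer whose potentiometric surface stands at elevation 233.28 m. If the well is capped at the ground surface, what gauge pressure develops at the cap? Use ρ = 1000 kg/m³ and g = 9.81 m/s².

P ≈ 121 kPa

Head above the cap: Δh = 233.28 − 220.91 = 12.37 m.
P = ρgΔh = 1000 × 9.81 × 12.37 = 121350 Pa ≈ 121 kPa.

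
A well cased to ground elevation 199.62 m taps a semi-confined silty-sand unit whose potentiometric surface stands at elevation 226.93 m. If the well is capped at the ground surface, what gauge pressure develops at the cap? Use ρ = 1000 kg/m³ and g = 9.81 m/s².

Head above the cap: Δh = 226.93 − 199.62 = 27.31 m.
P = ρgΔh = 1000 × 9.81 × 27.31 = 267911 Pa ≈ 268 kPa.

P ≈ 268 kPa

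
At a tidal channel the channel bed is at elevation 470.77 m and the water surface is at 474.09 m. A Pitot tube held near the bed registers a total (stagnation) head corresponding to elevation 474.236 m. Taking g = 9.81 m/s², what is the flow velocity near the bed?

v ≈ 1.69 m/s

Near the bed, under hydrostatic conditions, the piezometric head (z + ψ) equals the free-surface elevation, 474.09 m.
Velocity head = total − piezometric = 474.236 − 474.09 = 0.146 m.
v = √(2g·h_v) = √(2 × 9.81 × 0.146) = 1.69 m/s.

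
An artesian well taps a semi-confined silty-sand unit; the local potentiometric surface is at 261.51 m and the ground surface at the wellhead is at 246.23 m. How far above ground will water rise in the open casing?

≈ 15.28 m above ground

Water rises to the potentiometric surface, so the rise above ground = 261.51 − 246.23 = 15.28 m.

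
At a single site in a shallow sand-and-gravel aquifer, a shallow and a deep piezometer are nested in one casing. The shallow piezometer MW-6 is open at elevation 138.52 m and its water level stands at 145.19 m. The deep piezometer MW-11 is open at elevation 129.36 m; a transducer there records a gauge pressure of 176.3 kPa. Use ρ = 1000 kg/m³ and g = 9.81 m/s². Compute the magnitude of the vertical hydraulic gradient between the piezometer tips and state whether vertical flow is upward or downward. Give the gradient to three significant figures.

Total head at MW-6: h = 145.19 m (water level in the standpipe).
Pressure head at MW-11: ψ = P/(ρg) = 176.3×1000 / (1000 × 9.81) = 17.97 m.
Total head at MW-11: h = z + ψ = 129.36 + 17.97 = 147.33 m.
Δh = h(MW-6) − h(MW-11) = 145.19 − 147.33 = -2.14 m.
Vertical separation Δz = 138.52 − 129.36 = 9.16 m.
|i_v| = |Δh| / Δz = 2.14 / 9.16 = 0.234.
Head is higher in the deep piezometer, so vertical flow is upward (discharge condition).

|i_v| ≈ 0.234; vertical flow is upward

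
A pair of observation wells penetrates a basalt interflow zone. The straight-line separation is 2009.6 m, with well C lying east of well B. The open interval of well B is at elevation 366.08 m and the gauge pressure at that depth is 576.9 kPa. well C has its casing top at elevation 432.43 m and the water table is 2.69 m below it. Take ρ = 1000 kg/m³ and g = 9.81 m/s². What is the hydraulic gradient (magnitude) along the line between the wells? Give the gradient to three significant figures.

i ≈ 0.00241

Pressure head at well B: ψ = P/(ρg) = 576.9×1000 / (1000 × 9.81) = 58.81 m.
Total head at well B: h = z + ψ = 366.08 + 58.81 = 424.89 m.
Total head at well C: h = 432.43 − 2.69 = 429.74 m.
Head difference: h(well B) − h(well C) = 424.89 − 429.74 = -4.85 m.
Hydraulic gradient: i = |Δh| / L = 4.85 / 2009.6 = 0.00241.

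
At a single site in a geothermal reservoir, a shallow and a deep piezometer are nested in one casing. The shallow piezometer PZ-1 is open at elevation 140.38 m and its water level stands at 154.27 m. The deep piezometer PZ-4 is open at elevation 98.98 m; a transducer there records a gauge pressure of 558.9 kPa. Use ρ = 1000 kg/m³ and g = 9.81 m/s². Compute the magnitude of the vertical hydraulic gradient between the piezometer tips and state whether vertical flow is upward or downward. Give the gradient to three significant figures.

|i_v| ≈ 0.0406; vertical flow is upward

Total head at PZ-1: h = 154.27 m (water level in the standpipe).
Pressure head at PZ-4: ψ = P/(ρg) = 558.9×1000 / (1000 × 9.81) = 56.97 m.
Total head at PZ-4: h = z + ψ = 98.98 + 56.97 = 155.95 m.
Δh = h(PZ-1) − h(PZ-4) = 154.27 − 155.95 = -1.68 m.
Vertical separation Δz = 140.38 − 98.98 = 41.40 m.
|i_v| = |Δh| / Δz = 1.68 / 41.40 = 0.0406.
Head is higher in the deep piezometer, so vertical flow is upward (discharge condition).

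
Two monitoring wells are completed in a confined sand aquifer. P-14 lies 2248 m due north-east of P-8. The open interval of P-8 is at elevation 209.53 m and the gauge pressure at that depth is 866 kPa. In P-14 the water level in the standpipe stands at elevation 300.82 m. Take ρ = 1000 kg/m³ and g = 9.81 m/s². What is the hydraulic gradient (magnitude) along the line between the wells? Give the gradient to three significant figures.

i ≈ 0.00134

Pressure head at P-8: ψ = P/(ρg) = 866×1000 / (1000 × 9.81) = 88.28 m.
Total head at P-8: h = z + ψ = 209.53 + 88.28 = 297.81 m.
Total head at P-14: h = 300.82 m (water level in the piezometer is the total head).
Head difference: h(P-8) − h(P-14) = 297.81 − 300.82 = -3.01 m.
Hydraulic gradient: i = |Δh| / L = 3.01 / 2248 = 0.00134.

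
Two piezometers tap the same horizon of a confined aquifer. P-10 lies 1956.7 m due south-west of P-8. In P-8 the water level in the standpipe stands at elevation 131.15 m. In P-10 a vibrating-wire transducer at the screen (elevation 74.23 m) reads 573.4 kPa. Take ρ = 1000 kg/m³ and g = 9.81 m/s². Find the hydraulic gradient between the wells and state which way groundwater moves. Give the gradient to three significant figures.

i ≈ 0.000782; groundwater flows toward the north-east

Total head at P-8: h = 131.15 m (water level in the piezometer is the total head).
Pressure head at P-10: ψ = P/(ρg) = 573.4×1000 / (1000 × 9.81) = 58.45 m.
Total head at P-10: h = z + ψ = 74.23 + 58.45 = 132.68 m.
Head difference: h(P-8) − h(P-10) = 131.15 − 132.68 = -1.53 m.
Hydraulic gradient: i = |Δh| / L = 1.53 / 1956.7 = 0.000782.
Flow is from higher to lower head: from P-10 toward P-8, i.e. toward the north-east.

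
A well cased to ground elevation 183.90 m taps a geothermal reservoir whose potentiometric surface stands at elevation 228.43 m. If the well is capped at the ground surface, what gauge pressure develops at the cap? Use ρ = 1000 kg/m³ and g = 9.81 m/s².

Head above the cap: Δh = 228.43 − 183.90 = 44.53 m.
P = ρgΔh = 1000 × 9.81 × 44.53 = 436839 Pa ≈ 437 kPa.

P ≈ 437 kPa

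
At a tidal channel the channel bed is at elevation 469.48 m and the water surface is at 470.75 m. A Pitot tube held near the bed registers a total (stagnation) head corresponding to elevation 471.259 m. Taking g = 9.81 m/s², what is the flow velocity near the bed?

v ≈ 3.16 m/s

Near the bed, under hydrostatic conditions, the piezometric head (z + ψ) equals the free-surface elevation, 470.75 m.
Velocity head = total − piezometric = 471.259 − 470.75 = 0.509 m.
v = √(2g·h_v) = √(2 × 9.81 × 0.509) = 3.16 m/s.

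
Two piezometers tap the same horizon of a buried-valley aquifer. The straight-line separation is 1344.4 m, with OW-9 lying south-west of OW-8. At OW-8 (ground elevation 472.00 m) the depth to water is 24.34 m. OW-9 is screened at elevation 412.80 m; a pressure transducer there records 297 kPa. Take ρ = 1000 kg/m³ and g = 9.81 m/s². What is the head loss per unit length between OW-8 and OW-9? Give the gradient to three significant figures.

Total head at OW-8: h = 472.00 − 24.34 = 447.66 m.
Pressure head at OW-9: ψ = P/(ρg) = 297×1000 / (1000 × 9.81) = 30.28 m.
Total head at OW-9: h = z + ψ = 412.80 + 30.28 = 443.08 m.
Head difference: h(OW-8) − h(OW-9) = 447.66 − 443.08 = 4.58 m.
Hydraulic gradient: i = |Δh| / L = 4.58 / 1344.4 = 0.00341.

i ≈ 0.00341 m/m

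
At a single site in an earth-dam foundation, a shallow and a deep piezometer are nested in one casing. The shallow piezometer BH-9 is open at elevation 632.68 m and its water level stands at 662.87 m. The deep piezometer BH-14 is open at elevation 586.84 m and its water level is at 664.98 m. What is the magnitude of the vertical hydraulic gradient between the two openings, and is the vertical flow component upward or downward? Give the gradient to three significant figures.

Total head at BH-9: h = 662.87 m (water level in the standpipe).
Total head at BH-14: h = 664.98 m.
Δh = h(BH-9) − h(BH-14) = 662.87 − 664.98 = -2.11 m.
Vertical separation Δz = 632.68 − 586.84 = 45.84 m.
|i_v| = |Δh| / Δz = 2.11 / 45.84 = 0.0460.
Head is higher in the deep piezometer, so vertical flow is upward (discharge condition).

|i_v| ≈ 0.0460; vertical flow is upward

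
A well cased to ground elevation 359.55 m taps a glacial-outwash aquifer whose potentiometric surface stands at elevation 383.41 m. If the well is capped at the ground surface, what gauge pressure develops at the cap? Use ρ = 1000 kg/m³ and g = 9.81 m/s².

P ≈ 234 kPa

Head above the cap: Δh = 383.41 − 359.55 = 23.86 m.
P = ρgΔh = 1000 × 9.81 × 23.86 = 234067 Pa ≈ 234 kPa.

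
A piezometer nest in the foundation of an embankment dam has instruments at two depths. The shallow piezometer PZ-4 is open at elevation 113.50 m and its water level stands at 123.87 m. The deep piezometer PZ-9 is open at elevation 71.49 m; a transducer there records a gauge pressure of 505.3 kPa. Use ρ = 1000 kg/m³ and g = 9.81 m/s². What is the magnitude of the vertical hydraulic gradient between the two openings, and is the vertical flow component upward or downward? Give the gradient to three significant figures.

|i_v| ≈ 0.0207; vertical flow is downward

Total head at PZ-4: h = 123.87 m (water level in the standpipe).
Pressure head at PZ-9: ψ = P/(ρg) = 505.3×1000 / (1000 × 9.81) = 51.51 m.
Total head at PZ-9: h = z + ψ = 71.49 + 51.51 = 123.00 m.
Δh = h(PZ-4) − h(PZ-9) = 123.87 − 123.00 = 0.87 m.
Vertical separation Δz = 113.50 − 71.49 = 42.01 m.
|i_v| = |Δh| / Δz = 0.87 / 42.01 = 0.0207.
Head is higher in the shallow piezometer, so vertical flow is downward (recharge condition).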